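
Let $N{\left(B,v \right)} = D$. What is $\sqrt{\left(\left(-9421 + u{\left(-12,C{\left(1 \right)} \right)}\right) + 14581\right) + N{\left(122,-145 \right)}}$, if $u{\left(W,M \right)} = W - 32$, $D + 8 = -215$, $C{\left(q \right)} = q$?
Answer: $\sqrt{4893} \approx 69.95$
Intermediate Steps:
$D = -223$ ($D = -8 - 215 = -223$)
$N{\left(B,v \right)} = -223$
$u{\left(W,M \right)} = -32 + W$ ($u{\left(W,M \right)} = W - 32 = -32 + W$)
$\sqrt{\left(\left(-9421 + u{\left(-12,C{\left(1 \right)} \right)}\right) + 14581\right) + N{\left(122,-145 \right)}} = \sqrt{\left(\left(-9421 - 44\right) + 14581\right) - 223} = \sqrt{\left(-9465 + 14581\right) - 223} = \sqrt{5116 - 223} = \sqrt{4893}$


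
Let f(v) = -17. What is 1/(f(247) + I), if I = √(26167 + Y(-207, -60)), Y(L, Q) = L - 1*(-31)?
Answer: 17/25702 + √25991/25702 ≈ 0.0069340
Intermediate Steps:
Y(L, Q) = 31 + L (Y(L, Q) = L + 31 = 31 + L)
I = √25991 (I = √(26167 + (31 - 207)) = √(26167 - 176) = √25991 ≈ 161.22)
1/(f(247) + I) = 1/(-17 + √25991)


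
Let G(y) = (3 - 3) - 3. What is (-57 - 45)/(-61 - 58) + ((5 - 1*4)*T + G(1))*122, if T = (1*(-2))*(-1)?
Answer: -848/7 ≈ -121.14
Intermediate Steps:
T = 2 (T = -2*(-1) = 2)
G(y) = -3 (G(y) = 0 - 3 = -3)
(-57 - 45)/(-61 - 58) + ((5 - 1*4)*T + G(1))*122 = (-57 - 45)/(-61 - 58) + ((5 - 1*4)*2 - 3)*122 = -102/(-119) + ((5 - 4)*2 - 3)*122 = -102*(-1/119) + (1*2 - 3)*122 = 6/7 + (2 - 3)*122 = 6/7 - 1*122 = 6/7 - 122 = -848/7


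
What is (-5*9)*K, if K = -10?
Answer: 450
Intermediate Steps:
(-5*9)*K = -5*9*(-10) = -45*(-10) = 450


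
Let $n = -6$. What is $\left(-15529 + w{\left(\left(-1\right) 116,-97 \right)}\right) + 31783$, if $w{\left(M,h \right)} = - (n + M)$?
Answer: $16376$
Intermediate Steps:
$w{\left(M,h \right)} = 6 - M$ ($w{\left(M,h \right)} = - (-6 + M) = 6 - M$)
$\left(-15529 + w{\left(\left(-1\right) 116,-97 \right)}\right) + 31783 = \left(-15529 - \left(-6 - 116\right)\right) + 31783 = \left(-15529 + \left(6 - -116\right)\right) + 31783 = \left(-15529 + \left(6 + 116\right)\right) + 31783 = \left(-15529 + 122\right) + 31783 = -15407 + 31783 = 16376$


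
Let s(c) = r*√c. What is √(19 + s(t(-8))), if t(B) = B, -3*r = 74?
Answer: √(171 - 444*I*√2)/3 ≈ 6.7568 - 5.1628*I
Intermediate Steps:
r = -74/3 (r = -⅓*74 = -74/3 ≈ -24.667)
s(c) = -74*√c/3
√(19 + s(t(-8))) = √(19 - 148*I*√2/3)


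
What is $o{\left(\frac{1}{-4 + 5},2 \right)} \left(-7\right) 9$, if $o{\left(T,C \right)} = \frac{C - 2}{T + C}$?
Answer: $0$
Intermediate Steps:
$o{\left(T,C \right)} = \frac{-2 + C}{C + T}$
$o{\left(\frac{1}{-4 + 5},2 \right)} \left(-7\right) 9 = \frac{-2 + 2}{2 + \frac{1}{-4 + 5}} \left(-7\right) 9 = \frac{1}{2 + 1^{-1}} \cdot 0 \left(-7\right) 9 = \frac{1}{2 + 1} \cdot 0 \left(-7\right) 9 = \frac{1}{3} \cdot 0 \left(-7\right) 9 = 0 \left(-7\right) 9 = 0 \cdot 9 = 0$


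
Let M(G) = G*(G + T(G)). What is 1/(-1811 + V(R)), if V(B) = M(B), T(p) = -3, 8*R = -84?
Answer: -4/6677 ≈ -0.00059907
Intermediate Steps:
R = -21/2 (R = (⅛)*(-84) = -21/2 ≈ -10.500)
M(G) = G*(-3 + G) (M(G) = G*(G - 3) = G*(-3 + G))
V(B) = B*(-3 + B)
1/(-1811 + V(R)) = 1/(-1811 - 21*(-3 - 21/2)/2) = 1/(-1811 - 21/2*(-27/2)) = 1/(-1811 + 567/4) = 1/(-6677/4) = -4/6677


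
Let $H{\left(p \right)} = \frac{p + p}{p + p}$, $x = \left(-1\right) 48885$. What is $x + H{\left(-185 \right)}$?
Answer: $-48884$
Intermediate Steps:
$x = -48885$
$H{\left(p \right)} = 1$ ($H{\left(p \right)} = \frac{2 p}{2 p} = 2 p \frac{1}{2 p} = 1$)
$x + H{\left(-185 \right)} = -48885 + 1 = -48884$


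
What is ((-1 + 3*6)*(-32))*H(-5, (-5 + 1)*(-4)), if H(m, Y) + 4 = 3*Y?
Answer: -23936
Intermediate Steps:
H(m, Y) = -4 + 3*Y
((-1 + 3*6)*(-32))*H(-5, (-5 + 1)*(-4)) = ((-1 + 3*6)*(-32))*(-4 + 3*((-5 + 1)*(-4))) = ((-1 + 18)*(-32))*(-4 + 3*(-4*(-4))) = (17*(-32))*(-4 + 3*16) = -544*(-4 + 48) = -544*44 = -23936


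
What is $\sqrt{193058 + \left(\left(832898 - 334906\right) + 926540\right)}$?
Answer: $\sqrt{1617590} \approx 1271.8$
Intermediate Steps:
$\sqrt{193058 + \left(\left(832898 - 334906\right) + 926540\right)} = \sqrt{193058 + \left(497992 + 926540\right)} = \sqrt{193058 + 1424532} = \sqrt{1617590}$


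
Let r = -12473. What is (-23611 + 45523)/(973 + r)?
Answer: -5478/2875 ≈ -1.9054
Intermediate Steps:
(-23611 + 45523)/(973 + r) = (-23611 + 45523)/(973 - 12473) = 21912/(-11500) = 21912*(-1/11500) = -5478/2875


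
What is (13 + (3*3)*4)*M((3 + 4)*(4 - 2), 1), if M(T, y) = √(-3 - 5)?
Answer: 98*I*√2 ≈ 138.59*I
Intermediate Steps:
M(T, y) = 2*I*√2 (M(T, y) = √(-8) = 2*I*√2)
(13 + (3*3)*4)*M((3 + 4)*(4 - 2), 1) = (13 + (3*3)*4)*(2*I*√2) = (13 + 9*4)*(2*I*√2) = (13 + 36)*(2*I*√2) = 49*(2*I*√2) = 98*I*√2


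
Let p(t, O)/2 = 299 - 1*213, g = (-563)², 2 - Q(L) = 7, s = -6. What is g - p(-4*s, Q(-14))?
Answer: 316797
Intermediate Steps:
Q(L) = -5 (Q(L) = 2 - 1*7 = 2 - 7 = -5)
g = 316969
p(t, O) = 172 (p(t, O) = 2*(299 - 1*213) = 2*(299 - 213) = 2*86 = 172)
g - p(-4*s, Q(-14)) = 316969 - 1*172 = 316969 - 172 = 316797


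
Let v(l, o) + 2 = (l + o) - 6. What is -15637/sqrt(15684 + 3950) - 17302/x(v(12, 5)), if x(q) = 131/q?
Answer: -155718/131 - 15637*sqrt(19634)/19634 ≈ -1300.3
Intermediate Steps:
v(l, o) = -8 + l + o (v(l, o) = -2 + ((l + o) - 6) = -2 + (-6 + l + o) = -8 + l + o)
-15637/sqrt(15684 + 3950) - 17302/x(v(12, 5)) = -15637/sqrt(15684 + 3950) - 17302/(131/(-8 + 12 + 5)) = -15637*sqrt(19634)/19634 - 17302/(131/9) = -15637*sqrt(19634)/19634 - 17302/(131*(1/9)) = -15637*sqrt(19634)/19634 - 17302/131/9 = -15637*sqrt(19634)/19634 - 17302*9/131 = -15637*sqrt(19634)/19634 - 155718/131 = -155718/131 - 15637*sqrt(19634)/19634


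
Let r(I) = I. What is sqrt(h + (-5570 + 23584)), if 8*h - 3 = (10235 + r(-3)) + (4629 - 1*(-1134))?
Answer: 3*sqrt(8895)/2 ≈ 141.47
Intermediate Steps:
h = 7999/4 (h = 3/8 + ((10235 - 3) + (4629 - 1*(-1134)))/8 = 3/8 + (10232 + (4629 + 1134))/8 = 3/8 + (10232 + 5763)/8 = 3/8 + (1/8)*15995 = 3/8 + 15995/8 = 7999/4 ≈ 1999.8)
sqrt(h + (-5570 + 23584)) = sqrt(7999/4 + (-5570 + 23584)) = sqrt(7999/4 + 18014) = sqrt(80055/4) = 3*sqrt(8895)/2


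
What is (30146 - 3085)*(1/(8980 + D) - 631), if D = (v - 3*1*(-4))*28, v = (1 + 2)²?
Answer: -163378270827/9568 ≈ -1.7075e+7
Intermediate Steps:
v = 9 (v = 3² = 9)
D = 588 (D = (9 - 3*1*(-4))*28 = (9 - 3*(-4))*28 = (9 + 12)*28 = 21*28 = 588)
(30146 - 3085)*(1/(8980 + D) - 631) = (30146 - 3085)*(1/(8980 + 588) - 631) = 27061*(1/9568 - 631) = 27061*(-6037407/9568) = -163378270827/9568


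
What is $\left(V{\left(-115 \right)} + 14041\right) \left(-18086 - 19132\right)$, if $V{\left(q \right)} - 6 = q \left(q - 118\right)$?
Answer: $-1520057556$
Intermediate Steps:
$V{\left(q \right)} = 6 + q \left(-118 + q\right)$ ($V{\left(q \right)} = 6 + q \left(q - 118\right) = 6 + q \left(-118 + q\right)$)
$\left(V{\left(-115 \right)} + 14041\right) \left(-18086 - 19132\right) = \left(\left(6 + \left(-115\right)^{2} - -13570\right) + 14041\right) \left(-18086 - 19132\right) = \left(\left(6 + 13225 + 13570\right) + 14041\right) \left(-37218\right) = \left(26801 + 14041\right) \left(-37218\right) = 40842 \left(-37218\right) = -1520057556$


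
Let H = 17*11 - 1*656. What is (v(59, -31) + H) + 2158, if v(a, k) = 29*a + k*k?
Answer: 4361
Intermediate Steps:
v(a, k) = k² + 29*a (v(a, k) = 29*a + k² = k² + 29*a)
H = -469 (H = 187 - 656 = -469)
(v(59, -31) + H) + 2158 = (((-31)² + 29*59) - 469) + 2158 = ((961 + 1711) - 469) + 2158 = (2672 - 469) + 2158 = 2203 + 2158 = 4361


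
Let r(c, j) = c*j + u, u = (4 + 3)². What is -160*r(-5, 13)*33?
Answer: 84480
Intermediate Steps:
u = 49 (u = 7² = 49)
r(c, j) = 49 + c*j (r(c, j) = c*j + 49 = 49 + c*j)
-160*r(-5, 13)*33 = -160*(49 - 5*13)*33 = -160*(49 - 65)*33 = -160*(-16)*33 = 2560*33 = 84480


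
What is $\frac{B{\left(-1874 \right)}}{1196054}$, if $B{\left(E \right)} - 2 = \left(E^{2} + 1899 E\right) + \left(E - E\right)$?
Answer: $- \frac{23424}{598027} \approx -0.039169$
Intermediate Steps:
$B{\left(E \right)} = 2 + E^{2} + 1899 E$ ($B{\left(E \right)} = 2 + \left(\left(E^{2} + 1899 E\right) + \left(E - E\right)\right) = 2 + \left(\left(E^{2} + 1899 E\right) + 0\right) = 2 + \left(E^{2} + 1899 E\right) = 2 + E^{2} + 1899 E$)
$\frac{B{\left(-1874 \right)}}{1196054} = \frac{2 + \left(-1874\right)^{2} + 1899 \left(-1874\right)}{1196054} = \left(2 + 3511876 - 3558726\right) \frac{1}{1196054} = \left(-46848\right) \frac{1}{1196054} = - \frac{23424}{598027}$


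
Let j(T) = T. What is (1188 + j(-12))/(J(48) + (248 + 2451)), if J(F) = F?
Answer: 1176/2747 ≈ 0.42810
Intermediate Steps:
(1188 + j(-12))/(J(48) + (248 + 2451)) = (1188 - 12)/(48 + (248 + 2451)) = 1176/(48 + 2699) = 1176/2747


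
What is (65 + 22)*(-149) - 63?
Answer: -13026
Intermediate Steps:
(65 + 22)*(-149) - 63 = 87*(-149) - 63 = -12963 - 63 = -13026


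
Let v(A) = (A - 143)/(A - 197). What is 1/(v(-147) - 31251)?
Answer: -172/5375027 ≈ -3.2000e-5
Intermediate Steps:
v(A) = (-143 + A)/(-197 + A)
1/(v(-147) - 31251) = 1/((-143 - 147)/(-197 - 147) - 31251) = 1/(-290/(-344) - 31251) = 1/(-1/344*(-290) - 31251) = 1/(145/172 - 31251) = 1/(-5375027/172) = -172/5375027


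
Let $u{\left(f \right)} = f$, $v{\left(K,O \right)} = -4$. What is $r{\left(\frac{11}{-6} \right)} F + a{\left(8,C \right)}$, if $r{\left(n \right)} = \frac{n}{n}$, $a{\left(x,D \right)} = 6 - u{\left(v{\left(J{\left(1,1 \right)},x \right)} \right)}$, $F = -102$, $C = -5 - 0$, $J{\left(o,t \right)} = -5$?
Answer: $-92$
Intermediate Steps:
$C = -5$ ($C = -5 + 0 = -5$)
$a{\left(x,D \right)} = 10$ ($a{\left(x,D \right)} = 6 - -4 = 6 + 4 = 10$)
$r{\left(n \right)} = 1$
$r{\left(\frac{11}{-6} \right)} F + a{\left(8,C \right)} = 1 \left(-102\right) + 10 = -102 + 10 = -92$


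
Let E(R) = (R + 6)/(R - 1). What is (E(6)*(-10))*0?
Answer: 0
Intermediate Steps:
E(R) = (6 + R)/(-1 + R)
(E(6)*(-10))*0 = (((6 + 6)/(-1 + 6))*(-10))*0 = ((12/5)*(-10))*0 = -24*0 = 0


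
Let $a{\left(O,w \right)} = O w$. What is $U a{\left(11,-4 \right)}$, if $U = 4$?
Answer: $-176$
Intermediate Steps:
$U a{\left(11,-4 \right)} = 4 \cdot 11 \left(-4\right) = 4 \left(-44\right) = -176$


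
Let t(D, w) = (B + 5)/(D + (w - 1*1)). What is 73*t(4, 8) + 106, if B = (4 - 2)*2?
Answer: 1823/11 ≈ 165.73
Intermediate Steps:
B = 4 (B = 2*2 = 4)
t(D, w) = 9/(-1 + D + w) (t(D, w) = (4 + 5)/(D + (w - 1*1)) = 9/(D + (w - 1)) = 9/(D + (-1 + w)) = 9/(-1 + D + w))
73*t(4, 8) + 106 = 73*(9/(-1 + 4 + 8)) + 106 = 73*(9/11) + 106 = 657/11 + 106 = 1823/11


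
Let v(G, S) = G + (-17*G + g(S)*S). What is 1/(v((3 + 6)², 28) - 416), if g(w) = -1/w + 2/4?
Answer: -1/1699 ≈ -0.00058858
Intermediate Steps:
g(w) = ½ - 1/w (g(w) = -1/w + 2*(¼) = -1/w + ½ = ½ - 1/w)
v(G, S) = -1 + S/2 - 16*G (v(G, S) = G + (-17*G + ((-2 + S)/(2*S))*S) = G + (-17*G + (-1 + S/2)) = G + (-1 + S/2 - 17*G) = -1 + S/2 - 16*G)
1/(v((3 + 6)², 28) - 416) = 1/((-1 + (½)*28 - 16*(3 + 6)²) - 416) = 1/((-1 + 14 - 16*9²) - 416) = 1/((-1 + 14 - 16*81) - 416) = 1/((-1 + 14 - 1296) - 416) = 1/(-1283 - 416) = 1/(-1699) = -1/1699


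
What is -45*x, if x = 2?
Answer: -90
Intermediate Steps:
-45*x = -45*2 = -90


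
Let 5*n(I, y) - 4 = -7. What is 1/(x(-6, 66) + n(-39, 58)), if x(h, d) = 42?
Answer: 5/207 ≈ 0.024155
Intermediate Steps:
n(I, y) = -⅗ (n(I, y) = ⅘ + (⅕)*(-7) = ⅘ - 7/5 = -⅗)
1/(x(-6, 66) + n(-39, 58)) = 1/(42 - ⅗) = 1/(207/5) = 5/207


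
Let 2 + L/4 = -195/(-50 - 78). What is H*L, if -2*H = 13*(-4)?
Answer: -793/16 ≈ -49.563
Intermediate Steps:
L = -61/32 (L = -8 + 4*(-195/(-50 - 78)) = -8 + 4*(-195/(-128)) = -8 + 4*(-195*(-1/128)) = -8 + 4*(195/128) = -8 + 195/32 = -61/32 ≈ -1.9063)
H = 26 (H = -13*(-4)/2 = -½*(-52) = 26)
H*L = 26*(-61/32) = -793/16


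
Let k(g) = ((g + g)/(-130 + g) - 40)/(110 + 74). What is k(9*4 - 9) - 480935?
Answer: -4557342147/9476 ≈ -4.8094e+5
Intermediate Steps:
k(g) = -5/23 + g/(92*(-130 + g)) (k(g) = ((2*g)/(-130 + g) - 40)/184 = (2*g/(-130 + g) - 40)*(1/184) = (-40 + 2*g/(-130 + g))*(1/184) = -5/23 + g/(92*(-130 + g)))
k(9*4 - 9) - 480935 = (2600 - 19*(9*4 - 9))/(92*(-130 + (9*4 - 9))) - 480935 = (2600 - 19*(36 - 9))/(92*(-130 + (36 - 9))) - 480935 = (2600 - 19*27)/(92*(-130 + 27)) - 480935 = (1/92)*(2600 - 513)/(-103) - 480935 = (1/92)*(-1/103)*2087 - 480935 = -2087/9476 - 480935 = -4557342147/9476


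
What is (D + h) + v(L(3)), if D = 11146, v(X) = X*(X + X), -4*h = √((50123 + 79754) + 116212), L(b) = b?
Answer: 11164 - √246089/4 ≈ 11040.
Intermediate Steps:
h = -√246089/4 (h = -√((50123 + 79754) + 116212)/4 = -√(129877 + 116212)/4 = -√246089/4 ≈ -124.02)
v(X) = 2*X² (v(X) = X*(2*X) = 2*X²)
(D + h) + v(L(3)) = (11146 - √246089/4) + 2*3² = (11146 - √246089/4) + 2*9 = (11146 - √246089/4) + 18 = 11164 - √246089/4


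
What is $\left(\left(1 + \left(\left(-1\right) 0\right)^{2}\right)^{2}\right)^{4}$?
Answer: $1$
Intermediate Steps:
$\left(\left(1 + \left(\left(-1\right) 0\right)^{2}\right)^{2}\right)^{4} = \left(\left(1 + 0^{2}\right)^{2}\right)^{4} = \left(\left(1 + 0\right)^{2}\right)^{4} = \left(1^{2}\right)^{4} = 1^{4} = 1$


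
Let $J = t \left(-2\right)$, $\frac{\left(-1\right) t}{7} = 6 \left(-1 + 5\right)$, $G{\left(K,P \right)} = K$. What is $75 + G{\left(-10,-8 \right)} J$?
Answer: $-3285$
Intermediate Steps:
$t = -168$ ($t = - 7 \cdot 6 \left(-1 + 5\right) = - 7 \cdot 6 \cdot 4 = \left(-7\right) 24 = -168$)
$J = 336$ ($J = \left(-168\right) \left(-2\right) = 336$)
$75 + G{\left(-10,-8 \right)} J = 75 - 3360 = -3285$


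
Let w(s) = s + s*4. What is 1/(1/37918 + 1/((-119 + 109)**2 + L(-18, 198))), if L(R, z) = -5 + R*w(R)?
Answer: 65029370/39633 ≈ 1640.8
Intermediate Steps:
w(s) = 5*s (w(s) = s + 4*s = 5*s)
L(R, z) = -5 + 5*R**2 (L(R, z) = -5 + R*(5*R) = -5 + 5*R**2)
1/(1/37918 + 1/((-119 + 109)**2 + L(-18, 198))) = 1/(1/37918 + 1/((-119 + 109)**2 + (-5 + 5*(-18)**2))) = 1/(1/37918 + 1/((-10)**2 + (-5 + 5*324))) = 1/(1/37918 + 1/(100 + (-5 + 1620))) = 1/(1/37918 + 1/(100 + 1615)) = 1/(1/37918 + 1/1715) = 1/(39633/65029370) = 65029370/39633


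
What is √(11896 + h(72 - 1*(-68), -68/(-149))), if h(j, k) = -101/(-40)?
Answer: √4759410/20 ≈ 109.08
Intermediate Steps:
h(j, k) = 101/40 (h(j, k) = -101*(-1/40) = 101/40)
√(11896 + h(72 - 1*(-68), -68/(-149))) = √(11896 + 101/40) = √(475941/40) = √4759410/20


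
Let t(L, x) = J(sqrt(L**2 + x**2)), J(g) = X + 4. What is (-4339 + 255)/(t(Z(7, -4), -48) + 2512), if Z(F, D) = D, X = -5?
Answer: -4084/2511 ≈ -1.6264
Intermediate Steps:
J(g) = -1 (J(g) = -5 + 4 = -1)
t(L, x) = -1
(-4339 + 255)/(t(Z(7, -4), -48) + 2512) = (-4339 + 255)/(-1 + 2512) = -4084/2511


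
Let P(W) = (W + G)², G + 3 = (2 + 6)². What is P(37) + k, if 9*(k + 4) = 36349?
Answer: 122749/9 ≈ 13639.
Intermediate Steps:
k = 36313/9 (k = -4 + (⅑)*36349 = -4 + 36349/9 = 36313/9 ≈ 4034.8)
G = 61 (G = -3 + (2 + 6)² = -3 + 8² = -3 + 64 = 61)
P(W) = (61 + W)² (P(W) = (W + 61)² = (61 + W)²)
P(37) + k = (61 + 37)² + 36313/9 = 98² + 36313/9 = 9604 + 36313/9 = 122749/9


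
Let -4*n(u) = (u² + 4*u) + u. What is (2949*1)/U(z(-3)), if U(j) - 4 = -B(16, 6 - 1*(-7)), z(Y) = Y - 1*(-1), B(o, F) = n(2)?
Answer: 1966/5 ≈ 393.20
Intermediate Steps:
n(u) = -5*u/4 - u²/4 (n(u) = -((u² + 4*u) + u)/4 = -(u² + 5*u)/4 = -5*u/4 - u²/4)
B(o, F) = -7/2 (B(o, F) = -¼*2*(5 + 2) = -¼*2*7 = -7/2)
z(Y) = 1 + Y (z(Y) = Y + 1 = 1 + Y)
U(j) = 15/2 (U(j) = 4 - 1*(-7/2) = 4 + 7/2 = 15/2)
(2949*1)/U(z(-3)) = (2949*1)/(15/2) = 2949*(2/15) = 1966/5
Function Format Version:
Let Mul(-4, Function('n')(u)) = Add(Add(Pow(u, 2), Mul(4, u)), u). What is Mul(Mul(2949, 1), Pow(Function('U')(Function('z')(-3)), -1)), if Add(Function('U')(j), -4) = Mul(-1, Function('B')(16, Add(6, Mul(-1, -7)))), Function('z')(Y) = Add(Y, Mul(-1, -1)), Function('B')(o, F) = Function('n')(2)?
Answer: Rational(1966, 5) ≈ 393.20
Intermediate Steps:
Function('n')(u) = Add(Mul(Rational(-5, 4), u), Mul(Rational(-1, 4), Pow(u, 2))) (Function('n')(u) = Mul(Rational(-1, 4), Add(Add(Pow(u, 2), Mul(4, u)), u)) = Mul(Rational(-1, 4), Add(Pow(u, 2), Mul(5, u))) = Add(Mul(Rational(-5, 4), u), Mul(Rational(-1, 4), Pow(u, 2))))
Function('B')(o, F) = Rational(-7, 2) (Function('B')(o, F) = Mul(Rational(-1, 4), 2, Add(5, 2)) = Mul(Rational(-1, 4), 2, 7) = Rational(-7, 2))
Function('z')(Y) = Add(1, Y) (Function('z')(Y) = Add(Y, 1) = Add(1, Y))
Function('U')(j) = Rational(15, 2) (Function('U')(j) = Add(4, Mul(-1, Rational(-7, 2))) = Add(4, Rational(7, 2)) = Rational(15, 2))
Mul(Mul(2949, 1), Pow(Function('U')(Function('z')(-3)), -1)) = Mul(Mul(2949, 1), Pow(Rational(15, 2), -1)) = Mul(2949, Rational(2, 15)) = Rational(1966, 5)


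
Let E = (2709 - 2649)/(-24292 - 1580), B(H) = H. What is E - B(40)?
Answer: -86245/2156 ≈ -40.002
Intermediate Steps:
E = -5/2156 (E = 60/(-25872) = 60*(-1/25872) = -5/2156 ≈ -0.0023191)
E - B(40) = -5/2156 - 1*40 = -5/2156 - 40 = -86245/2156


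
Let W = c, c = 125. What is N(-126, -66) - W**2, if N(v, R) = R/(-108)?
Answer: -281239/18 ≈ -15624.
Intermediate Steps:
N(v, R) = -R/108 (N(v, R) = R*(-1/108) = -R/108)
W = 125
N(-126, -66) - W**2 = -1/108*(-66) - 1*125**2 = 11/18 - 1*15625 = 11/18 - 15625 = -281239/18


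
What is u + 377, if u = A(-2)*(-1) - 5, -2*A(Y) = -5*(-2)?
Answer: 377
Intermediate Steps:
A(Y) = -5 (A(Y) = -(-5)*(-2)/2 = -1/2*10 = -5)
u = 0 (u = -5*(-1) - 5 = 5 - 5 = 0)
u + 377 = 0 + 377 = 377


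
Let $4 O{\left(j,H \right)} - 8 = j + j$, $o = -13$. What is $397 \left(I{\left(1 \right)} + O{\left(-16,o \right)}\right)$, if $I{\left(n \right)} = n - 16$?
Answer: $-8337$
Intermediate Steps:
$I{\left(n \right)} = -16 + n$ ($I{\left(n \right)} = n - 16 = -16 + n$)
$O{\left(j,H \right)} = 2 + \frac{j}{2}$ ($O{\left(j,H \right)} = 2 + \frac{j + j}{4} = 2 + \frac{2 j}{4} = 2 + \frac{j}{2}$)
$397 \left(I{\left(1 \right)} + O{\left(-16,o \right)}\right) = 397 \left(\left(-16 + 1\right) + \left(2 + \frac{1}{2} \left(-16\right)\right)\right) = 397 \left(-15 + \left(2 - 8\right)\right) = 397 \left(-15 - 6\right) = 397 \left(-21\right) = -8337$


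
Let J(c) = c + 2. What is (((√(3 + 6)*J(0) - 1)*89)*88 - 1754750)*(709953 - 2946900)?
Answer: 3837683903730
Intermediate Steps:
J(c) = 2 + c
(((√(3 + 6)*J(0) - 1)*89)*88 - 1754750)*(709953 - 2946900) = (((√(3 + 6)*(2 + 0) - 1)*89)*88 - 1754750)*(709953 - 2946900) = (((√9*2 - 1)*89)*88 - 1754750)*(-2236947) = (((3*2 - 1)*89)*88 - 1754750)*(-2236947) = (((6 - 1)*89)*88 - 1754750)*(-2236947) = ((5*89)*88 - 1754750)*(-2236947) = (445*88 - 1754750)*(-2236947) = (39160 - 1754750)*(-2236947) = -1715590*(-2236947) = 3837683903730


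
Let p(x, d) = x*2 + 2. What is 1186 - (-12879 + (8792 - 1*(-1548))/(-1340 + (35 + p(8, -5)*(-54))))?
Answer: 2912395/207 ≈ 14070.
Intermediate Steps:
p(x, d) = 2 + 2*x (p(x, d) = 2*x + 2 = 2 + 2*x)
1186 - (-12879 + (8792 - 1*(-1548))/(-1340 + (35 + p(8, -5)*(-54)))) = 1186 - (-12879 + (8792 - 1*(-1548))/(-1340 + (35 + (2 + 2*8)*(-54)))) = 1186 - (-12879 + (8792 + 1548)/(-1340 + (35 + (2 + 16)*(-54)))) = 1186 - (-12879 + 10340/(-1340 + (35 + 18*(-54)))) = 1186 - (-12879 + 10340/(-1340 + (35 - 972))) = 1186 - (-12879 + 10340/(-1340 - 937)) = 1186 - (-12879 + 10340/(-2277)) = 1186 - (-12879 + 10340*(-1/2277)) = 1186 - (-12879 - 940/207) = 1186 - 1*(-2666893/207) = 1186 + 2666893/207 = 2912395/207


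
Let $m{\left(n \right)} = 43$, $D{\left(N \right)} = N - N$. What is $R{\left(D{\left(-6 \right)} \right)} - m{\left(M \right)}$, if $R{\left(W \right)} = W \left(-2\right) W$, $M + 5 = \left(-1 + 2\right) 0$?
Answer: $-43$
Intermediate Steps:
$M = -5$ ($M = -5 + \left(-1 + 2\right) 0 = -5 + 1 \cdot 0 = -5 + 0 = -5$)
$D{\left(N \right)} = 0$
$R{\left(W \right)} = - 2 W^{2}$ ($R{\left(W \right)} = - 2 W W = - 2 W^{2}$)
$R{\left(D{\left(-6 \right)} \right)} - m{\left(M \right)} = - 2 \cdot 0^{2} - 43 = \left(-2\right) 0 - 43 = 0 - 43 = -43$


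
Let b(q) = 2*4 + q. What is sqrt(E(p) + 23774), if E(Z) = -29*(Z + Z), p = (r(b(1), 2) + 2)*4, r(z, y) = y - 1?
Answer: sqrt(23078) ≈ 151.91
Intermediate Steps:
b(q) = 8 + q
r(z, y) = -1 + y
p = 12 (p = ((-1 + 2) + 2)*4 = (1 + 2)*4 = 3*4 = 12)
E(Z) = -58*Z
sqrt(E(p) + 23774) = sqrt(-58*12 + 23774) = sqrt(-696 + 23774) = sqrt(23078)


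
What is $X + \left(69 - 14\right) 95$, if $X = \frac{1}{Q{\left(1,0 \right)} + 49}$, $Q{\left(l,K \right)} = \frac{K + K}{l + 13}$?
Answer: $\frac{256026}{49} \approx 5225.0$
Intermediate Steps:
$Q{\left(l,K \right)} = \frac{2 K}{13 + l}$
$X = \frac{1}{49}$ ($X = \frac{1}{2 \cdot 0 \frac{1}{13 + 1} + 49} = \frac{1}{2 \cdot 0 \cdot \frac{1}{14} + 49} = \frac{1}{0 + 49} = \frac{1}{49} \approx 0.020408$)
$X + \left(69 - 14\right) 95 = \frac{1}{49} + \left(69 - 14\right) 95 = \frac{1}{49} + 55 \cdot 95 = \frac{1}{49} + 5225 = \frac{256026}{49}$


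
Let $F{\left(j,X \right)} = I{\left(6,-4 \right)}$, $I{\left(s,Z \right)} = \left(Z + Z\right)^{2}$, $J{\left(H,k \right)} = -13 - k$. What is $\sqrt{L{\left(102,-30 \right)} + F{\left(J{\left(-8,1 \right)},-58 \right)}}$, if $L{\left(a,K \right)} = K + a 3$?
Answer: $2 \sqrt{85} \approx 18.439$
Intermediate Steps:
$L{\left(a,K \right)} = K + 3 a$
$I{\left(s,Z \right)} = 4 Z^{2}$ ($I{\left(s,Z \right)} = \left(2 Z\right)^{2} = 4 Z^{2}$)
$F{\left(j,X \right)} = 64$ ($F{\left(j,X \right)} = 4 \left(-4\right)^{2} = 4 \cdot 16 = 64$)
$\sqrt{L{\left(102,-30 \right)} + F{\left(J{\left(-8,1 \right)},-58 \right)}} = \sqrt{\left(-30 + 3 \cdot 102\right) + 64} = \sqrt{\left(-30 + 306\right) + 64} = \sqrt{276 + 64} = \sqrt{340} = 2 \sqrt{85}$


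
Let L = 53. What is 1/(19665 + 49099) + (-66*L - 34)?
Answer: -242874447/68764 ≈ -3532.0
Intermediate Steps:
1/(19665 + 49099) + (-66*L - 34) = 1/(19665 + 49099) + (-66*53 - 34) = 1/68764 + (-3498 - 34) = 1/68764 - 3532 = -242874447/68764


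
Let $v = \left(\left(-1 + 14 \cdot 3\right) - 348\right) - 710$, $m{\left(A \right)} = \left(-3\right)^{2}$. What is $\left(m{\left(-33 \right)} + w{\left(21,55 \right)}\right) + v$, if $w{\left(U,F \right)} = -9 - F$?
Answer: $-1072$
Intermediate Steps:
$m{\left(A \right)} = 9$
$v = -1017$ ($v = \left(\left(-1 + 42\right) - 348\right) - 710 = \left(41 - 348\right) - 710 = -307 - 710 = -1017$)
$\left(m{\left(-33 \right)} + w{\left(21,55 \right)}\right) + v = \left(9 - 64\right) - 1017 = -55 - 1017 = -1072$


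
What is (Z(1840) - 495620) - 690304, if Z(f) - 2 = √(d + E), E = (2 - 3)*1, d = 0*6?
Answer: -1185922 + I ≈ -1.1859e+6 + 1.0*I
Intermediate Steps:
d = 0
E = -1 (E = -1*1 = -1)
Z(f) = 2 + I (Z(f) = 2 + √(0 - 1) = 2 + √(-1) = 2 + I)
(Z(1840) - 495620) - 690304 = ((2 + I) - 495620) - 690304 = (-495618 + I) - 690304 = -1185922 + I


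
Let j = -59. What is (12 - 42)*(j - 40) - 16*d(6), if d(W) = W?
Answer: 2874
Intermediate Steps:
(12 - 42)*(j - 40) - 16*d(6) = (12 - 42)*(-59 - 40) - 16*6 = -30*(-99) - 96 = 2970 - 96 = 2874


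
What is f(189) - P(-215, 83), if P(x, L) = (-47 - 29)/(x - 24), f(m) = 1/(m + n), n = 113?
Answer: -22713/72178 ≈ -0.31468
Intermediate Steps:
f(m) = 1/(113 + m) (f(m) = 1/(m + 113) = 1/(113 + m))
P(x, L) = -76/(-24 + x)
f(189) - P(-215, 83) = 1/(113 + 189) - (-76)/(-24 - 215) = 1/302 - (-76)/(-239) = 1/302 - (-76)*(-1)/239 = 1/302 - 1*76/239 = 1/302 - 76/239 = -22713/72178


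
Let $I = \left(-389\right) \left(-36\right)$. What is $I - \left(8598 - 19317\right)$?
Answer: $24723$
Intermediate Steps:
$I = 14004$
$I - \left(8598 - 19317\right) = 14004 - \left(8598 - 19317\right) = 14004 - -10719 = 14004 + 10719 = 24723$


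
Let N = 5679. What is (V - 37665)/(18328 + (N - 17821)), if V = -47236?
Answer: -84901/6186 ≈ -13.725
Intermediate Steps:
(V - 37665)/(18328 + (N - 17821)) = (-47236 - 37665)/(18328 + (5679 - 17821)) = -84901/(18328 - 12142) = -84901/6186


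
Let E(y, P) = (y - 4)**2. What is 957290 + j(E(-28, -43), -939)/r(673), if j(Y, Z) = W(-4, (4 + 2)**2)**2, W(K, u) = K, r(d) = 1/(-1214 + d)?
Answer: 948634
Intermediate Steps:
E(y, P) = (-4 + y)**2
j(Y, Z) = 16 (j(Y, Z) = (-4)**2 = 16)
957290 + j(E(-28, -43), -939)/r(673) = 957290 + 16/(1/(-1214 + 673)) = 957290 + 16/(1/(-541)) = 957290 + 16/(-1/541) = 957290 + 16*(-541) = 957290 - 8656 = 948634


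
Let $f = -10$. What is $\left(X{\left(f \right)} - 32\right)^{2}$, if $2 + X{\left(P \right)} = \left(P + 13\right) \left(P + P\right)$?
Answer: $8836$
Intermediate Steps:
$X{\left(P \right)} = -2 + 2 P \left(13 + P\right)$ ($X{\left(P \right)} = -2 + \left(P + 13\right) \left(P + P\right) = -2 + \left(13 + P\right) 2 P = -2 + 2 P \left(13 + P\right)$)
$\left(X{\left(f \right)} - 32\right)^{2} = \left(\left(-2 + 2 \left(-10\right)^{2} + 26 \left(-10\right)\right) - 32\right)^{2} = \left(\left(-2 + 2 \cdot 100 - 260\right) - 32\right)^{2} = \left(\left(-2 + 200 - 260\right) - 32\right)^{2} = \left(-62 - 32\right)^{2} = \left(-94\right)^{2} = 8836$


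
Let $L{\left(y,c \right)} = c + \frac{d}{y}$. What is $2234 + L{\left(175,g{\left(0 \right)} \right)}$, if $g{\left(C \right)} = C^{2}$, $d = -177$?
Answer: $\frac{390773}{175} \approx 2233.0$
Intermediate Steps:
$L{\left(y,c \right)} = c - \frac{177}{y}$
$2234 + L{\left(175,g{\left(0 \right)} \right)} = 2234 + \left(0^{2} - \frac{177}{175}\right) = 2234 + \left(0 - \frac{177}{175}\right) = 2234 - \frac{177}{175} = \frac{390773}{175}$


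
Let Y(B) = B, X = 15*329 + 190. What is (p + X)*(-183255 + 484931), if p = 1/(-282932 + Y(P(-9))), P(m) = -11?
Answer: 437455201096824/282943 ≈ 1.5461e+9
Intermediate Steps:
X = 5125 (X = 4935 + 190 = 5125)
p = -1/282943 (p = 1/(-282932 - 11) = 1/(-282943) = -1/282943 ≈ -3.5343e-6)
(p + X)*(-183255 + 484931) = (-1/282943 + 5125)*(-183255 + 484931) = (1450082874/282943)*301676 = 437455201096824/282943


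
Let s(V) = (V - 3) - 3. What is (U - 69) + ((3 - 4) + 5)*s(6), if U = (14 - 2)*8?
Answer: 27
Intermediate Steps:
U = 96 (U = 12*8 = 96)
s(V) = -6 + V (s(V) = (-3 + V) - 3 = -6 + V)
(U - 69) + ((3 - 4) + 5)*s(6) = (96 - 69) + ((3 - 4) + 5)*(-6 + 6) = 27 + (-1 + 5)*0 = 27 + 4*0 = 27 + 0 = 27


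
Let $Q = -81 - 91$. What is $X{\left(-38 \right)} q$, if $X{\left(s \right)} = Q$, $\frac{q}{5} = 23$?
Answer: $-19780$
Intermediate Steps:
$q = 115$ ($q = 5 \cdot 23 = 115$)
$Q = -172$ ($Q = -81 - 91 = -172$)
$X{\left(s \right)} = -172$
$X{\left(-38 \right)} q = \left(-172\right) 115 = -19780$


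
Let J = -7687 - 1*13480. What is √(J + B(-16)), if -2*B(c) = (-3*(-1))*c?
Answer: I*√21143 ≈ 145.41*I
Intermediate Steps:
B(c) = -3*c/2 (B(c) = -(-3*(-1))*c/2 = -3*c/2)
J = -21167 (J = -7687 - 13480 = -21167)
√(J + B(-16)) = √(-21167 - 3/2*(-16)) = √(-21167 + 24) = √(-21143) = I*√21143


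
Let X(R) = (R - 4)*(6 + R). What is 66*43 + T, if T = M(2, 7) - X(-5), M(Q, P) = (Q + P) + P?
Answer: 2863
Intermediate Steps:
X(R) = (-4 + R)*(6 + R)
M(Q, P) = Q + 2*P (M(Q, P) = (P + Q) + P = Q + 2*P)
T = 25 (T = (2 + 2*7) - (-24 + (-5)**2 + 2*(-5)) = (2 + 14) - (-24 + 25 - 10) = 16 - 1*(-9) = 16 + 9 = 25)
66*43 + T = 66*43 + 25 = 2838 + 25 = 2863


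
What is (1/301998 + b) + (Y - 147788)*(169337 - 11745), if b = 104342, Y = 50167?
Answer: -4645992887211419/301998 ≈ -1.5384e+10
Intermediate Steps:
(1/301998 + b) + (Y - 147788)*(169337 - 11745) = (1/301998 + 104342) + (50167 - 147788)*(169337 - 11745) = (1/301998 + 104342) - 97621*157592 = 31511075317/301998 - 15384288632 = -4645992887211419/301998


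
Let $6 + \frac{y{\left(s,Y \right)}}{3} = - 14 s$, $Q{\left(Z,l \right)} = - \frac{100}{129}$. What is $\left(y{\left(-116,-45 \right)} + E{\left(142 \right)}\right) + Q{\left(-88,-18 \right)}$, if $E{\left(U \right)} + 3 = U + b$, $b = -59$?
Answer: $\frac{636386}{129} \approx 4933.2$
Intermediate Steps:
$Q{\left(Z,l \right)} = - \frac{100}{129}$ ($Q{\left(Z,l \right)} = \left(-100\right) \frac{1}{129} = - \frac{100}{129}$)
$y{\left(s,Y \right)} = -18 - 42 s$ ($y{\left(s,Y \right)} = -18 + 3 \left(- 14 s\right) = -18 - 42 s$)
$E{\left(U \right)} = -62 + U$ ($E{\left(U \right)} = -3 + \left(U - 59\right) = -3 + \left(-59 + U\right) = -62 + U$)
$\left(y{\left(-116,-45 \right)} + E{\left(142 \right)}\right) + Q{\left(-88,-18 \right)} = \left(\left(-18 - -4872\right) + \left(-62 + 142\right)\right) - \frac{100}{129} = \left(\left(-18 + 4872\right) + 80\right) - \frac{100}{129} = \left(4854 + 80\right) - \frac{100}{129} = 4934 - \frac{100}{129} = \frac{636386}{129}$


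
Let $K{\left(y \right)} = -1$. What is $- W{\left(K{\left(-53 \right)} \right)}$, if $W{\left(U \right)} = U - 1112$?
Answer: $1113$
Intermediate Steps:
$W{\left(U \right)} = -1112 + U$ ($W{\left(U \right)} = U - 1112 = -1112 + U$)
$- W{\left(K{\left(-53 \right)} \right)} = - (-1112 - 1) = \left(-1\right) \left(-1113\right) = 1113$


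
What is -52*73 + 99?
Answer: -3697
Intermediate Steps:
-52*73 + 99 = -3796 + 99 = -3697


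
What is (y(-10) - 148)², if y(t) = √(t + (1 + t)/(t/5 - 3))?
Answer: (740 - I*√205)²/25 ≈ 21896.0 - 847.62*I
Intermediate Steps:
y(t) = √(t + (1 + t)/(-3 + t/5)) (y(t) = √(t + (1 + t)/(t*(⅕) - 3)) = √(t + (1 + t)/(t/5 - 3)) = √(t + (1 + t)/(-3 + t/5)))
(y(-10) - 148)² = (√((5 + (-10)² - 10*(-10))/(-15 - 10)) - 148)² = (√((5 + 100 + 100)/(-25)) - 148)² = (√(-1/25*205) - 148)² = (√(-41/5) - 148)² = (I*√205/5 - 148)² = (-148 + I*√205/5)²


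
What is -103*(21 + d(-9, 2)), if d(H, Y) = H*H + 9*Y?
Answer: -12360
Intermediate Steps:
d(H, Y) = H² + 9*Y
-103*(21 + d(-9, 2)) = -103*(21 + ((-9)² + 9*2)) = -103*(21 + (81 + 18)) = -103*(21 + 99) = -103*120 = -12360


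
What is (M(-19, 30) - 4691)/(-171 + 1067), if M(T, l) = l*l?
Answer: -3791/896 ≈ -4.2310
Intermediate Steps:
M(T, l) = l**2
(M(-19, 30) - 4691)/(-171 + 1067) = (30**2 - 4691)/(-171 + 1067) = (900 - 4691)/896 = -3791*1/896 = -3791/896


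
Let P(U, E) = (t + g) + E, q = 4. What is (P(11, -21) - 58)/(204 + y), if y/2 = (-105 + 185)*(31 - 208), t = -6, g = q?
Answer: 9/3124 ≈ 0.0028809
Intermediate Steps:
g = 4
P(U, E) = -2 + E (P(U, E) = (-6 + 4) + E = -2 + E)
y = -28320 (y = 2*((-105 + 185)*(31 - 208)) = 2*(80*(-177)) = 2*(-14160) = -28320)
(P(11, -21) - 58)/(204 + y) = ((-2 - 21) - 58)/(204 - 28320) = (-23 - 58)/(-28116) = -81*(-1/28116) = 9/3124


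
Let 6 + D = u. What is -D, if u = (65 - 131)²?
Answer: -4350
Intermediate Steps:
u = 4356 (u = (-66)² = 4356)
D = 4350 (D = -6 + 4356 = 4350)
-D = -1*4350 = -4350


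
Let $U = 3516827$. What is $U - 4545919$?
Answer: $-1029092$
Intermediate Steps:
$U - 4545919 = 3516827 - 4545919 = -1029092$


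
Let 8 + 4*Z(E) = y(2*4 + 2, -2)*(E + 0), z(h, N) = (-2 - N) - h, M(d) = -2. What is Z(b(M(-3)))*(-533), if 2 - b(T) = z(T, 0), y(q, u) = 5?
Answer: -533/2 ≈ -266.50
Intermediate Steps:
z(h, N) = -2 - N - h
b(T) = 4 + T (b(T) = 2 - (-2 - 1*0 - T) = 2 - (-2 + 0 - T) = 2 - (-2 - T) = 2 + (2 + T) = 4 + T)
Z(E) = -2 + 5*E/4 (Z(E) = -2 + (5*(E + 0))/4 = -2 + (5*E)/4 = -2 + 5*E/4)
Z(b(M(-3)))*(-533) = (-2 + 5*(4 - 2)/4)*(-533) = (-2 + (5/4)*2)*(-533) = (-2 + 5/2)*(-533) = (½)*(-533) = -533/2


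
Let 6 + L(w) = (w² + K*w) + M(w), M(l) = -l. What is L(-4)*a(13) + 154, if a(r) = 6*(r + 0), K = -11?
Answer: 4678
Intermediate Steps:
a(r) = 6*r
L(w) = -6 + w² - 12*w (L(w) = -6 + ((w² - 11*w) - w) = -6 + (w² - 12*w) = -6 + w² - 12*w)
L(-4)*a(13) + 154 = (-6 + (-4)² - 12*(-4))*(6*13) + 154 = (-6 + 16 + 48)*78 + 154 = 58*78 + 154 = 4524 + 154 = 4678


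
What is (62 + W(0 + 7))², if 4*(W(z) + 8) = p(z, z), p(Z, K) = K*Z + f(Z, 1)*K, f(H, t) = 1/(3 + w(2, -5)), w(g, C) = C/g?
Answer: 77841/16 ≈ 4865.1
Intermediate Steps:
f(H, t) = 2 (f(H, t) = 1/(3 - 5/2) = 1/(½) = 2)
p(Z, K) = 2*K + K*Z (p(Z, K) = K*Z + 2*K = 2*K + K*Z)
W(z) = -8 + z*(2 + z)/4 (W(z) = -8 + (z*(2 + z))/4 = -8 + z*(2 + z)/4)
(62 + W(0 + 7))² = (62 + (-8 + (0 + 7)*(2 + (0 + 7))/4))² = (62 + (-8 + (¼)*7*(2 + 7)))² = (62 + (-8 + (¼)*7*9))² = (62 + (-8 + 63/4))² = (62 + 31/4)² = (279/4)² = 77841/16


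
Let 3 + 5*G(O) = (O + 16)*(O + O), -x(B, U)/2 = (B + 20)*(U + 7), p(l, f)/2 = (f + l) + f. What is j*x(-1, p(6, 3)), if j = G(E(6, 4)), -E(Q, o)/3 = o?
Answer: 116622/5 ≈ 23324.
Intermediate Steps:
E(Q, o) = -3*o
p(l, f) = 2*l + 4*f (p(l, f) = 2*((f + l) + f) = 2*(l + 2*f) = 2*l + 4*f)
x(B, U) = -2*(7 + U)*(20 + B) (x(B, U) = -2*(B + 20)*(U + 7) = -2*(20 + B)*(7 + U) = -2*(7 + U)*(20 + B))
G(O) = -⅗ + 2*O*(16 + O)/5 (G(O) = -⅗ + ((O + 16)*(O + O))/5 = -⅗ + ((16 + O)*(2*O))/5 = -⅗ + (2*O*(16 + O))/5 = -⅗ + 2*O*(16 + O)/5)
j = -99/5 (j = -⅗ + 2*(-3*4)²/5 + 32*(-3*4)/5 = -⅗ + (⅖)*(-12)² + (32/5)*(-12) = -⅗ + (⅖)*144 - 384/5 = -⅗ + 288/5 - 384/5 = -99/5 ≈ -19.800)
j*x(-1, p(6, 3)) = -99*(-280 - 40*(2*6 + 4*3) - 14*(-1) - 2*(-1)*(2*6 + 4*3))/5 = -99*(-280 - 40*(12 + 12) + 14 - 2*(-1)*(12 + 12))/5 = -99*(-280 - 40*24 + 14 - 2*(-1)*24)/5 = -99*(-280 - 960 + 14 + 48)/5 = -99/5*(-1178) = 116622/5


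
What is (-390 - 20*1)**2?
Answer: 168100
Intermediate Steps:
(-390 - 20*1)**2 = (-390 - 20)**2 = (-410)**2 = 168100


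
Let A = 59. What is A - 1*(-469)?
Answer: 528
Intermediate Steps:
A - 1*(-469) = 59 - 1*(-469) = 59 + 469 = 528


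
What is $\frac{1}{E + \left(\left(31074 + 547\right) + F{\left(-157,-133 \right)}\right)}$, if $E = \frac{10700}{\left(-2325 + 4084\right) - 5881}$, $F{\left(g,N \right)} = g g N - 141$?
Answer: $- \frac{2061}{6691736407} \approx -3.0799 \cdot 10^{-7}$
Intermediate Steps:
$F{\left(g,N \right)} = -141 + N g^{2}$ ($F{\left(g,N \right)} = g^{2} N - 141 = N g^{2} - 141 = -141 + N g^{2}$)
$E = - \frac{5350}{2061}$ ($E = \frac{10700}{1759 - 5881} = \frac{10700}{-4122} = 10700 \left(- \frac{1}{4122}\right) = - \frac{5350}{2061} \approx -2.5958$)
$\frac{1}{E + \left(\left(31074 + 547\right) + F{\left(-157,-133 \right)}\right)} = \frac{1}{- \frac{5350}{2061} + \left(\left(31074 + 547\right) - \left(141 + 133 \left(-157\right)^{2}\right)\right)} = \frac{1}{- \frac{5350}{2061} + \left(31621 - 3278458\right)} = \frac{1}{- \frac{5350}{2061} - 3246837} = \frac{1}{- \frac{6691736407}{2061}} = - \frac{2061}{6691736407}$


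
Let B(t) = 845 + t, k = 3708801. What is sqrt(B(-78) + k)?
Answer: 8*sqrt(57962) ≈ 1926.0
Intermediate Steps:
sqrt(B(-78) + k) = sqrt((845 - 78) + 3708801) = sqrt(767 + 3708801) = sqrt(3709568) = 8*sqrt(57962)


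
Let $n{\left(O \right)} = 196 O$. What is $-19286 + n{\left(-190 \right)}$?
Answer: $-56526$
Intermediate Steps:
$-19286 + n{\left(-190 \right)} = -19286 + 196 \left(-190\right) = -19286 - 37240 = -56526$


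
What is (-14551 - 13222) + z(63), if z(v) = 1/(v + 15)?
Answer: -2166293/78 ≈ -27773.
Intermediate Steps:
z(v) = 1/(15 + v)
(-14551 - 13222) + z(63) = (-14551 - 13222) + 1/(15 + 63) = -27773 + 1/78 = -2166293/78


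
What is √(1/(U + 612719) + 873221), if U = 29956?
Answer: 8*√225417174216663/128535 ≈ 934.46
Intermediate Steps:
√(1/(U + 612719) + 873221) = √(1/(29956 + 612719) + 873221) = √(1/642675 + 873221) = √(561197306176/642675) = 8*√225417174216663/128535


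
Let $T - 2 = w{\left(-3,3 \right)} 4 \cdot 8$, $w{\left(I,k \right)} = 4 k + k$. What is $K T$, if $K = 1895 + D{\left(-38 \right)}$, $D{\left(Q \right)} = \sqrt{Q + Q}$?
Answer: $913390 + 964 i \sqrt{19} \approx 9.1339 \cdot 10^{5} + 4202.0 i$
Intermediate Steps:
$D{\left(Q \right)} = \sqrt{2} \sqrt{Q}$ ($D{\left(Q \right)} = \sqrt{2 Q} = \sqrt{2} \sqrt{Q}$)
$K = 1895 + 2 i \sqrt{19}$ ($K = 1895 + \sqrt{2} \sqrt{-38} = 1895 + \sqrt{2} i \sqrt{38} = 1895 + 2 i \sqrt{19} \approx 1895.0 + 8.7178 i$)
$w{\left(I,k \right)} = 5 k$
$T = 482$ ($T = 2 + 5 \cdot 3 \cdot 4 \cdot 8 = 2 + 15 \cdot 32 = 2 + 480 = 482$)
$K T = \left(1895 + 2 i \sqrt{19}\right) 482 = 913390 + 964 i \sqrt{19}$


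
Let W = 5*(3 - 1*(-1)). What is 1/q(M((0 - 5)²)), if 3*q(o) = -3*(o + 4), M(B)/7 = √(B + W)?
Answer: 4/2189 - 21*√5/2189 ≈ -0.019624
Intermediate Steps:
W = 20 (W = 5*(3 + 1) = 5*4 = 20)
M(B) = 7*√(20 + B) (M(B) = 7*√(B + 20) = 7*√(20 + B))
q(o) = -4 - o (q(o) = (-3*(o + 4))/3 = (-3*(4 + o))/3 = (-12 - 3*o)/3 = -4 - o)
1/q(M((0 - 5)²)) = 1/(-4 - 7*√(20 + (0 - 5)²)) = 1/(-4 - 7*√(20 + (-5)²)) = 1/(-4 - 7*√(20 + 25)) = 1/(-4 - 7*√45) = 1/(-4 - 7*3*√5) = 1/(-4 - 21*√5)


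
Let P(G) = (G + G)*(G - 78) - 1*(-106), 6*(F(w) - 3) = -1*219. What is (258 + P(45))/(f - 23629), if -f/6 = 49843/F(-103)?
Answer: 174602/985027 ≈ 0.17726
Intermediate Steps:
F(w) = -67/2 (F(w) = 3 + (-1*219)/6 = 3 + (1/6)*(-219) = 3 - 73/2 = -67/2)
f = 598116/67 (f = -299058/(-67/2) = -299058*(-2)/67 = -6*(-99686/67) = 598116/67 ≈ 8927.1)
P(G) = 106 + 2*G*(-78 + G) (P(G) = (2*G)*(-78 + G) + 106 = 2*G*(-78 + G) + 106 = 106 + 2*G*(-78 + G))
(258 + P(45))/(f - 23629) = (258 + (106 - 156*45 + 2*45**2))/(598116/67 - 23629) = (258 + (106 - 7020 + 2*2025))/(-985027/67) = (258 + (106 - 7020 + 4050))*(-67/985027) = (258 - 2864)*(-67/985027) = -2606*(-67/985027) = 174602/985027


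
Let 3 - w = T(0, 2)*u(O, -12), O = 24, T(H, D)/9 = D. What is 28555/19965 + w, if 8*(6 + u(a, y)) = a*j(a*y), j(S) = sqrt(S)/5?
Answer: 448934/3993 - 648*I*sqrt(2)/5 ≈ 112.43 - 183.28*I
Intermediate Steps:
T(H, D) = 9*D
j(S) = sqrt(S)/5
u(a, y) = -6 + a*sqrt(a*y)/40 (u(a, y) = -6 + (a*(sqrt(a*y)/5))/8 = -6 + (a*sqrt(a*y)/5)/8 = -6 + a*sqrt(a*y)/40)
w = 111 - 648*I*sqrt(2)/5 (w = 3 - 9*2*(-6 + (1/40)*24*sqrt(24*(-12))) = 3 - 18*(-6 + (1/40)*24*sqrt(-288)) = 3 - 18*(-6 + (1/40)*24*(12*I*sqrt(2))) = 3 - 18*(-6 + 36*I*sqrt(2)/5) = 3 - (-108 + 648*I*sqrt(2)/5) = 3 + (108 - 648*I*sqrt(2)/5) = 111 - 648*I*sqrt(2)/5 ≈ 111.0 - 183.28*I)
28555/19965 + w = 28555/19965 + (111 - 648*I*sqrt(2)/5) = 28555*(1/19965) + (111 - 648*I*sqrt(2)/5) = 5711/3993 + (111 - 648*I*sqrt(2)/5) = 448934/3993 - 648*I*sqrt(2)/5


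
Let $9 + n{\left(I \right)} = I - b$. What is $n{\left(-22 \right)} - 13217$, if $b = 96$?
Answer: $-13344$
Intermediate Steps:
$n{\left(I \right)} = -105 + I$ ($n{\left(I \right)} = -9 + \left(I - 96\right) = -9 + \left(-96 + I\right) = -105 + I$)
$n{\left(-22 \right)} - 13217 = \left(-105 - 22\right) - 13217 = -127 - 13217 = -13344$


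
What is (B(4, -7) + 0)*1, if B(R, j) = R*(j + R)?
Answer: -12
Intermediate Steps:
B(R, j) = R*(R + j)
(B(4, -7) + 0)*1 = (4*(4 - 7) + 0)*1 = (4*(-3) + 0)*1 = (-12 + 0)*1 = -12*1 = -12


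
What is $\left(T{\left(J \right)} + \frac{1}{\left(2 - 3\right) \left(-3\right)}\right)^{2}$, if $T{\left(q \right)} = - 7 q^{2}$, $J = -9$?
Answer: $\frac{2890000}{9} \approx 3.2111 \cdot 10^{5}$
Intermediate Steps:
$\left(T{\left(J \right)} + \frac{1}{\left(2 - 3\right) \left(-3\right)}\right)^{2} = \left(- 7 \left(-9\right)^{2} + \frac{1}{\left(2 - 3\right) \left(-3\right)}\right)^{2} = \left(\left(-7\right) 81 + \frac{1}{\left(-1\right) \left(-3\right)}\right)^{2} = \left(-567 + \frac{1}{3}\right)^{2} = \left(- \frac{1700}{3}\right)^{2} = \frac{2890000}{9}$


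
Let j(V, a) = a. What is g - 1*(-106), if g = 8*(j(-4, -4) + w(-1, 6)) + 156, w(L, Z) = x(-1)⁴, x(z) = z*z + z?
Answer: 230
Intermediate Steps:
x(z) = z + z² (x(z) = z² + z = z + z²)
w(L, Z) = 0 (w(L, Z) = (-(1 - 1))⁴ = (-1*0)⁴ = 0⁴ = 0)
g = 124 (g = 8*(-4 + 0) + 156 = 8*(-4) + 156 = -32 + 156 = 124)
g - 1*(-106) = 124 - 1*(-106) = 124 + 106 = 230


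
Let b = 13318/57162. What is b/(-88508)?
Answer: -6659/2529647148 ≈ -2.6324e-6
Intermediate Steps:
b = 6659/28581 (b = 13318*(1/57162) = 6659/28581 ≈ 0.23299)
b/(-88508) = (6659/28581)/(-88508) = (6659/28581)*(-1/88508) = -6659/2529647148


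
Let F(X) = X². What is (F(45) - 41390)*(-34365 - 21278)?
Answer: 2190386695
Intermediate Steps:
(F(45) - 41390)*(-34365 - 21278) = (45² - 41390)*(-34365 - 21278) = (2025 - 41390)*(-55643) = -39365*(-55643) = 2190386695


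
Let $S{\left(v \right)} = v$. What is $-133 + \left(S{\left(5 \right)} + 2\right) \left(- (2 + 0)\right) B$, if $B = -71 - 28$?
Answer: $1253$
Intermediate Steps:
$B = -99$
$-133 + \left(S{\left(5 \right)} + 2\right) \left(- (2 + 0)\right) B = -133 + \left(5 + 2\right) \left(- (2 + 0)\right) \left(-99\right) = -133 + 7 \left(\left(-1\right) 2\right) \left(-99\right) = -133 + 7 \left(-2\right) \left(-99\right) = -133 - -1386 = -133 + 1386 = 1253$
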